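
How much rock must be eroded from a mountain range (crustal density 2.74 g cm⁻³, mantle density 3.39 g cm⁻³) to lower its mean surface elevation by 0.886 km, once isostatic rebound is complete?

4.62 km

Net drop Δ = e − u = e − e ρ_c/ρ_m = e (ρ_m − ρ_c)/ρ_m.
e = Δ ρ_m/(ρ_m − ρ_c) = 0.886 km × 3.39/0.65 = 4.62 km.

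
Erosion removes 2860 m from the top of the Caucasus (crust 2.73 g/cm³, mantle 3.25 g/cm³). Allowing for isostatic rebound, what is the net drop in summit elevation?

458 m

Rebound u = e ρ_c/ρ_m = 2860 m × 2.73/3.25 = 2402 m.
Net surface drop = e − u = 2860 m − 2402 m = e (ρ_m − ρ_c)/ρ_m = 458 m.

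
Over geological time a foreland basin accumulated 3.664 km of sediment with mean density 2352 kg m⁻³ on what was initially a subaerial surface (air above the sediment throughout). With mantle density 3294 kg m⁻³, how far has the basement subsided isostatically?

2.62 km

Subaerial load: s = t ρ_sed / ρ_m = 3.664 km × 2352/3294 = 2.62 km.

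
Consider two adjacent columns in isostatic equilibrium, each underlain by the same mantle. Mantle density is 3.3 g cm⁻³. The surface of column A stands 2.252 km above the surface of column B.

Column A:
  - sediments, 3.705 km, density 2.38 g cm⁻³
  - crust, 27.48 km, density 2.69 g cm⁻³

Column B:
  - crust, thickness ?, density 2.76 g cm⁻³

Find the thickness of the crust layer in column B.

23.6 km

Take the compensation level at the base of the deeper column (depth z_c below the surface of column A) and equate Σ ρ_i t_i down to z_c; mantle fills any gap and the z_c terms cancel.
Column A: 3.705×2.38 + 27.48×2.69 + (z_c − 31.185)×3.3
Column B: 2.252×0 + x×2.76 + (z_c − 2.252 − 0 − x)×3.3
The z_c×3.3 term appears on both sides and cancels. Collect the known terms of each column as K = Σ(ρt)_known − 3.3 × (depth of known layers): K_A = 82.7391 − 3.3×31.185 = −20.1714; K_B = 0 − 3.3×(2.252 + 0) = −7.4316.
Balance: K_A = K_B − x×(3.3 − 2.76), so x = (K_B − K_A)/(3.3 − 2.76) = 12.7398/0.54 = 23.6 km.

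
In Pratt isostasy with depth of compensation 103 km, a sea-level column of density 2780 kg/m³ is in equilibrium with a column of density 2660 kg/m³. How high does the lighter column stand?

4.65 km

ρ_ref D = ρ (D + h) → h = D (ρ_ref − ρ)/ρ.
h = 103 km × (2780 − 2660)/2660 = 4.65 km.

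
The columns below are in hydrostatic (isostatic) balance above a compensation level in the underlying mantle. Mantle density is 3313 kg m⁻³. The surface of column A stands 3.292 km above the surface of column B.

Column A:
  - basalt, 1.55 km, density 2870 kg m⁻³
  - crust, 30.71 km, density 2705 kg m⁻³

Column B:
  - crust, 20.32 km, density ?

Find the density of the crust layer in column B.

2900 kg m⁻³

Take the compensation level at the base of the deeper column (depth z_c below the surface of column A) and equate Σ ρ_i t_i down to z_c; mantle fills any gap and the z_c terms cancel.
Column A: 1.55×2870 + 30.71×2705 + (z_c − 32.26)×3313
Column B: 3.292×0 + 20.32×ρ + (z_c − 3.292 − 20.32)×3313
The z_c×3313 term appears on both sides and cancels. Collect the known terms of each column as K = Σ(ρt)_known − 3313 × (depth of known layers): K_A = 87519.05 − 3313×32.26 = −19358.33; K_B = 0 − 3313×(3.292 + 20.32) = −78226.556.
Balance: K_A = K_B + 20.32×ρ, so ρ = (K_A − K_B)/20.32 = 58868.2/20.32 = 2900 kg m⁻³.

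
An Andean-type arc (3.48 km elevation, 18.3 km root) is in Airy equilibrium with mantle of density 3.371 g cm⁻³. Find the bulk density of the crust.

2.83 g cm⁻³

ρ_c h = (ρ_m − ρ_c) r → ρ_c (h + r) = ρ_m r → ρ_c = ρ_m r / (h + r).
ρ_c = 3.371 × 18.3 km / (3.48 km + 18.3 km) = 2.83 g cm⁻³.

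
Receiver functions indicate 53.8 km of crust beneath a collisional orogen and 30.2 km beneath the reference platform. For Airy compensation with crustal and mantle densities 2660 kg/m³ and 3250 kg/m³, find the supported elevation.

4.28 km

Excess crust Δ = 53.8 km − 30.2 km = 23.6 km, split between elevation h and root r with h + r = Δ.
Airy balance ρ_c h = (ρ_m − ρ_c) r gives r = h ρ_c/(ρ_m − ρ_c), so h (1 + ρ_c/(ρ_m − ρ_c)) = Δ, i.e. h = Δ (ρ_m − ρ_c)/ρ_m.
h = 23.6 km × 590/3250 = 4.28 km.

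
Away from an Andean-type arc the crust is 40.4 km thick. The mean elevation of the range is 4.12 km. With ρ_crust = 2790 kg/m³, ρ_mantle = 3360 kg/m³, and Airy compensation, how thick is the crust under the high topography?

Root depth r = h ρ_c / (ρ_m − ρ_c) = 4.12 km × 2790 / 570 = 20.17 km.
Total thickness = T + h + r = 40.4 km + 4.12 km + 20.17 km = 64.7 km.

64.7 km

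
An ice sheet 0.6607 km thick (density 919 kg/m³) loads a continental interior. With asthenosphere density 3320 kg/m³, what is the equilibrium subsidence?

Balancing pressure at the compensation depth: the ice load ρ_ice t is balanced by mantle displaced below, ρ_m s.
s = t ρ_ice / ρ_m = 0.6607 km × 919/3320 = 0.183 km.

0.183 km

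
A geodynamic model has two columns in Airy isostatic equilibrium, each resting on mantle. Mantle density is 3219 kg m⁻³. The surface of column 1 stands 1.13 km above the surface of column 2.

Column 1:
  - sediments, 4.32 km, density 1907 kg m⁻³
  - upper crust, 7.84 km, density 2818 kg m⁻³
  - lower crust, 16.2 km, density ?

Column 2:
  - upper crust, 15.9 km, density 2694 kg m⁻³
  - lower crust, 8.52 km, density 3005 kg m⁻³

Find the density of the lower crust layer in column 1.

Take the compensation level at the base of the deeper column (depth z_c below the surface of column 1) and equate Σ ρ_i t_i down to z_c; mantle fills any gap and the z_c terms cancel.
Column 1: 4.32×1907 + 7.84×2818 + 16.2×ρ + (z_c − 28.36)×3219
Column 2: 1.13×0 + 15.9×2694 + 8.52×3005 + (z_c − 1.13 − 24.42)×3219
The z_c×3219 term appears on both sides and cancels. Collect the known terms of each column as K = Σ(ρt)_known − 3219 × (depth of known layers): K_1 = 30331.36 − 3219×28.36 = −60959.48; K_2 = 68437.2 − 3219×(1.13 + 24.42) = −13808.25.
Balance: K_1 + 16.2×ρ = K_2, so ρ = (K_2 − K_1)/16.2 = 47151.2/16.2 = 2910 kg m⁻³.

2910 kg m⁻³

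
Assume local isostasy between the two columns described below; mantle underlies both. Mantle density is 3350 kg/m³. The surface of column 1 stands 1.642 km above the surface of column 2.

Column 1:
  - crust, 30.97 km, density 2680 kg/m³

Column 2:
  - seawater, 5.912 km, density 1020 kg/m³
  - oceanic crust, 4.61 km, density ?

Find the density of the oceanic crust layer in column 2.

3030 kg/m³

Take the compensation level at the base of the deeper column (depth z_c below the surface of column 1) and equate Σ ρ_i t_i down to z_c; mantle fills any gap and the z_c terms cancel.
Column 1: 30.97×2680 + (z_c − 30.97)×3350
Column 2: 1.642×0 + 5.912×1020 + 4.61×ρ + (z_c − 1.642 − 10.522)×3350
The z_c×3350 term appears on both sides and cancels. Collect the known terms of each column as K = Σ(ρt)_known − 3350 × (depth of known layers): K_1 = 82999.6 − 3350×30.97 = −20749.9; K_2 = 6030.24 − 3350×(1.642 + 10.522) = −34719.16.
Balance: K_1 = K_2 + 4.61×ρ, so ρ = (K_1 − K_2)/4.61 = 13969.3/4.61 = 3030 kg/m³.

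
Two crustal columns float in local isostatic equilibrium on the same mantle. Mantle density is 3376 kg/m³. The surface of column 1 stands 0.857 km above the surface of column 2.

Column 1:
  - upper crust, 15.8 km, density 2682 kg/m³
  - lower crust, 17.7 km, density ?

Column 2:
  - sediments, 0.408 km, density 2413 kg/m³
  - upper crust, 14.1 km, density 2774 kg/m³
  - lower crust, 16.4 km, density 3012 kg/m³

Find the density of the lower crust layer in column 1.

2990 kg/m³

Take the compensation level at the base of the deeper column (depth z_c below the surface of column 1) and equate Σ ρ_i t_i down to z_c; mantle fills any gap and the z_c terms cancel.
Column 1: 15.8×2682 + 17.7×ρ + (z_c − 33.5)×3376
Column 2: 0.857×0 + 0.408×2413 + 14.1×2774 + 16.4×3012 + (z_c − 0.857 − 30.908)×3376
The z_c×3376 term appears on both sides and cancels. Collect the known terms of each column as K = Σ(ρt)_known − 3376 × (depth of known layers): K_1 = 42375.6 − 3376×33.5 = −70720.4; K_2 = 89494.704 − 3376×(0.857 + 30.908) = −17743.936.
Balance: K_1 + 17.7×ρ = K_2, so ρ = (K_2 − K_1)/17.7 = 52976.5/17.7 = 2990 kg/m³.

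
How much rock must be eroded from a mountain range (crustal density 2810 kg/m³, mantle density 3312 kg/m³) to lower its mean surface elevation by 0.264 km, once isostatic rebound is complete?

Net drop Δ = e − u = e − e ρ_c/ρ_m = e (ρ_m − ρ_c)/ρ_m.
e = Δ ρ_m/(ρ_m − ρ_c) = 0.264 km × 3312/502 = 1.74 km.

1.74 km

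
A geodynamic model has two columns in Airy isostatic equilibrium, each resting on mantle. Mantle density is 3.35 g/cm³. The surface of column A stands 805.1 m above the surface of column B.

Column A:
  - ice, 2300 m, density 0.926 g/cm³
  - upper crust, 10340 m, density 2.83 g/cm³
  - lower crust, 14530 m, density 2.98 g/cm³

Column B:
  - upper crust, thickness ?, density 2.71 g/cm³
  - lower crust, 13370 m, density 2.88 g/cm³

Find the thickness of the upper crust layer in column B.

Take the compensation level at the base of the deeper column (depth z_c below the surface of column A) and equate Σ ρ_i t_i down to z_c; mantle fills any gap and the z_c terms cancel.
Column A: 2300×0.926 + 10340×2.83 + 14530×2.98 + (z_c − 27170)×3.35
Column B: 805.1×0 + x×2.71 + 13370×2.88 + (z_c − 805.1 − 13370 − x)×3.35
The z_c×3.35 term appears on both sides and cancels. Collect the known terms of each column as K = Σ(ρt)_known − 3.35 × (depth of known layers): K_A = 74691.4 − 3.35×27170 = −16328.1; K_B = 38505.6 − 3.35×(805.1 + 13370) = −8980.985.
Balance: K_A = K_B − x×(3.35 − 2.71), so x = (K_B − K_A)/(3.35 − 2.71) = 7347.11/0.64 = 11500 m.

11500 m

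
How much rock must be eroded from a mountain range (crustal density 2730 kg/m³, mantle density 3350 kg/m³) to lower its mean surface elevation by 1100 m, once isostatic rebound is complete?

Net drop Δ = e − u = e − e ρ_c/ρ_m = e (ρ_m − ρ_c)/ρ_m.
e = Δ ρ_m/(ρ_m − ρ_c) = 1100 m × 3350/620 = 5940 m.

5940 m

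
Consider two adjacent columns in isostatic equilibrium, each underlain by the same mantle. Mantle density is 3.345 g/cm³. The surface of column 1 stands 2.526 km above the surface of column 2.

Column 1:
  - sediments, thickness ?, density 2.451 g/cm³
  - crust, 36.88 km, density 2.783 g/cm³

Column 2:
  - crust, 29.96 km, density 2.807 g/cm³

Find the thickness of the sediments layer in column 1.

4.3 km

Take the compensation level at the base of the deeper column (depth z_c below the surface of column 1) and equate Σ ρ_i t_i down to z_c; mantle fills any gap and the z_c terms cancel.
Column 1: x×2.451 + 36.88×2.783 + (z_c − 36.88 − x)×3.345
Column 2: 2.526×0 + 29.96×2.807 + (z_c − 2.526 − 29.96)×3.345
The z_c×3.345 term appears on both sides and cancels. Collect the known terms of each column as K = Σ(ρt)_known − 3.345 × (depth of known layers): K_1 = 102.63704 − 3.345×36.88 = −20.72656; K_2 = 84.09772 − 3.345×(2.526 + 29.96) = −24.56795.
Balance: K_1 − x×(3.345 − 2.451) = K_2, so x = (K_1 − K_2)/(3.345 − 2.451) = 3.84139/0.894 = 4.3 km.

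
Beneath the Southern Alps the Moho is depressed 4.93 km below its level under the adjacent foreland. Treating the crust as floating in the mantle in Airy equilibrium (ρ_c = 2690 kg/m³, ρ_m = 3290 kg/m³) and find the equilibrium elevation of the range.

Equating mass per unit area of the two columns: ρ_c h = (ρ_m − ρ_c) r.
h = r (ρ_m − ρ_c) / ρ_c = 4.93 km × (3290 − 2690) / 2690 = 1.1 km.

1.1 km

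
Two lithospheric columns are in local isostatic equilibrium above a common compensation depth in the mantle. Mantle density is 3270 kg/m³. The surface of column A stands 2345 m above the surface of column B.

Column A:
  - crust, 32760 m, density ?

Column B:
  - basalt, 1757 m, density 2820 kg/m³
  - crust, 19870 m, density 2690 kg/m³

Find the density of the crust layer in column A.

2660 kg/m³

Take the compensation level at the base of the deeper column (depth z_c below the surface of column A) and equate Σ ρ_i t_i down to z_c; mantle fills any gap and the z_c terms cancel.
Column A: 32760×ρ + (z_c − 32760)×3270
Column B: 2345×0 + 1757×2820 + 19870×2690 + (z_c − 2345 − 21627)×3270
The z_c×3270 term appears on both sides and cancels. Collect the known terms of each column as K = Σ(ρt)_known − 3270 × (depth of known layers): K_A = 0 − 3270×32760 = −107125200; K_B = 58405040 − 3270×(2345 + 21627) = −19983400.
Balance: K_A + 32760×ρ = K_B, so ρ = (K_B − K_A)/32760 = 87141800/32760 = 2660 kg/m³.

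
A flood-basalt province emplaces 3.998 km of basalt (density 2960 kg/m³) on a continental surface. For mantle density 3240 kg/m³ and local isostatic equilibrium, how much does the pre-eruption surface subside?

3.65 km

Subaerial loading: s = t ρ_load / ρ_m.
s = 3.998 km × 2960/3240 = 3.65 km.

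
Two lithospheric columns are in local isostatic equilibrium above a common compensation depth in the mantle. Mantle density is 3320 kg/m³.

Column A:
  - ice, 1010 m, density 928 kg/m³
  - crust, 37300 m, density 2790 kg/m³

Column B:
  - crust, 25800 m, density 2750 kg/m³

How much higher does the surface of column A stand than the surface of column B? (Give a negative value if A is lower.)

2250 m

For any compensation level in the mantle, the mantle terms cancel and isostasy reduces to e = (Σt_A − Σt_B) − (Σ(ρt)_A − Σ(ρt)_B) / ρ_m.
Σt_A = 38310 m; Σt_B = 25800 m; Σ(ρt)_A = 105004280; Σ(ρt)_B = 70950000 (in m·kg/m³).
e = (38310 − 25800) − (105004280 − 70950000) / 3320 = 2250 m.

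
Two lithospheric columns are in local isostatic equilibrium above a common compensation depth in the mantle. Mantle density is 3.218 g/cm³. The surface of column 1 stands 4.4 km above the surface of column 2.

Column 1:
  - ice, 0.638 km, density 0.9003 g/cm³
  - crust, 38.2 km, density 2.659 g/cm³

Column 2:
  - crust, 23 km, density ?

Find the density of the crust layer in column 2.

Take the compensation level at the base of the deeper column (depth z_c below the surface of column 1) and equate Σ ρ_i t_i down to z_c; mantle fills any gap and the z_c terms cancel.
Column 1: 0.638×0.9003 + 38.2×2.659 + (z_c − 38.838)×3.218
Column 2: 4.4×0 + 23×ρ + (z_c − 4.4 − 23)×3.218
The z_c×3.218 term appears on both sides and cancels. Collect the known terms of each column as K = Σ(ρt)_known − 3.218 × (depth of known layers): K_1 = 102.148191 − 3.218×38.838 = −22.8324926; K_2 = 0 − 3.218×(4.4 + 23) = −88.1732.
Balance: K_1 = K_2 + 23×ρ, so ρ = (K_1 − K_2)/23 = 65.3407/23 = 2.84 g/cm³.

2.84 g/cm³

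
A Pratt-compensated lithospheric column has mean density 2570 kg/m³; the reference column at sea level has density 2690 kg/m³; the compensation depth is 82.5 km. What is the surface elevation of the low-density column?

ρ_ref D = ρ (D + h) → h = D (ρ_ref − ρ)/ρ.
h = 82.5 km × (2690 − 2570)/2570 = 3.85 km.

3.85 km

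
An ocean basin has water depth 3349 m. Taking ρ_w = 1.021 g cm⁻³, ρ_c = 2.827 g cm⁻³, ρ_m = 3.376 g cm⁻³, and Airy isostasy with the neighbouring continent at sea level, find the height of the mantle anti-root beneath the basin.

For local isostatic compensation: replacing crust with seawater at the top is compensated by replacing crust with mantle at the base: d (ρ_c − ρ_w) = a (ρ_m − ρ_c).
a = d (ρ_c − ρ_w)/(ρ_m − ρ_c) = 3349 m × 1.806/0.549 = 11000 m.

11000 m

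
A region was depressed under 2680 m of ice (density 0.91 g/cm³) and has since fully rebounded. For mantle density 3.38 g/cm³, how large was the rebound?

722 m

Removing the load lets mantle flow back in; uplift u satisfies ρ_ice t = ρ_m u.
u = t ρ_ice/ρ_m = 2680 m × 0.91/3.38 = 722 m.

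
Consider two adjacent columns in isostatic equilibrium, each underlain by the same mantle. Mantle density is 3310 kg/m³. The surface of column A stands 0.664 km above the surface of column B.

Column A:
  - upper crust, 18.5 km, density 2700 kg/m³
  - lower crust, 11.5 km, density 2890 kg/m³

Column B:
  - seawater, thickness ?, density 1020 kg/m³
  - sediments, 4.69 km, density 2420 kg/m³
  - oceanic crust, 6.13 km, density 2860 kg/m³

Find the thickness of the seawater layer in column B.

3.05 km

Take the compensation level at the base of the deeper column (depth z_c below the surface of column A) and equate Σ ρ_i t_i down to z_c; mantle fills any gap and the z_c terms cancel.
Column A: 18.5×2700 + 11.5×2890 + (z_c − 30)×3310
Column B: 0.664×0 + x×1020 + 4.69×2420 + 6.13×2860 + (z_c − 0.664 − 10.82 − x)×3310
The z_c×3310 term appears on both sides and cancels. Collect the known terms of each column as K = Σ(ρt)_known − 3310 × (depth of known layers): K_A = 83185 − 3310×30 = −16115; K_B = 28881.6 − 3310×(0.664 + 10.82) = −9130.44.
Balance: K_A = K_B − x×(3310 − 1020), so x = (K_B − K_A)/(3310 − 1020) = 6984.56/2290 = 3.05 km.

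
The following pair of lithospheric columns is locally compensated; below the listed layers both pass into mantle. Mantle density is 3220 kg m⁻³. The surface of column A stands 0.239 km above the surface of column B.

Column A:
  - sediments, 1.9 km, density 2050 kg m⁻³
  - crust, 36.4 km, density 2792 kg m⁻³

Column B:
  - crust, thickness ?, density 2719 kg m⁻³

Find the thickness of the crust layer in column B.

Take the compensation level at the base of the deeper column (depth z_c below the surface of column A) and equate Σ ρ_i t_i down to z_c; mantle fills any gap and the z_c terms cancel.
Column A: 1.9×2050 + 36.4×2792 + (z_c − 38.3)×3220
Column B: 0.239×0 + x×2719 + (z_c − 0.239 − 0 − x)×3220
The z_c×3220 term appears on both sides and cancels. Collect the known terms of each column as K = Σ(ρt)_known − 3220 × (depth of known layers): K_A = 105523.8 − 3220×38.3 = −17802.2; K_B = 0 − 3220×(0.239 + 0) = −769.58.
Balance: K_A = K_B − x×(3220 − 2719), so x = (K_B − K_A)/(3220 − 2719) = 17032.6/501 = 34 km.

34 km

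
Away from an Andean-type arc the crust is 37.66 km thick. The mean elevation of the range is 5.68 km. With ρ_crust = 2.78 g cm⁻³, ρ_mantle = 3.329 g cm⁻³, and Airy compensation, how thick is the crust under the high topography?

72.1 km

Root depth r = h ρ_c / (ρ_m − ρ_c) = 5.68 km × 2.78 / 0.549 = 28.76 km.
Total thickness = T + h + r = 37.66 km + 5.68 km + 28.76 km = 72.1 km.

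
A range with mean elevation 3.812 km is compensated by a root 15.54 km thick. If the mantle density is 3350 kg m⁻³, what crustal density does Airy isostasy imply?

ρ_c h = (ρ_m − ρ_c) r → ρ_c (h + r) = ρ_m r → ρ_c = ρ_m r / (h + r).
ρ_c = 3350 × 15.54 km / (3.812 km + 15.54 km) = 2690 kg m⁻³.

2690 kg m⁻³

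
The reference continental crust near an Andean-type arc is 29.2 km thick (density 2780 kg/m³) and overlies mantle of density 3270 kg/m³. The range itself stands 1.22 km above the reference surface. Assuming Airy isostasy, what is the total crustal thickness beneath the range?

Root depth r = h ρ_c / (ρ_m − ρ_c) = 1.22 km × 2780 / 490 = 6.922 km.
Total thickness = T + h + r = 29.2 km + 1.22 km + 6.922 km = 37.3 km.

37.3 km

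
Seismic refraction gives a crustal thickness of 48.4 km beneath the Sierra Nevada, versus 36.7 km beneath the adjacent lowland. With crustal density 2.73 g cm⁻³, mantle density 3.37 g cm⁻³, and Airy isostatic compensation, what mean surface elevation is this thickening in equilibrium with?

Excess crust Δ = 48.4 km − 36.7 km = 11.7 km, split between elevation h and root r with h + r = Δ.
Airy balance ρ_c h = (ρ_m − ρ_c) r gives r = h ρ_c/(ρ_m − ρ_c), so h (1 + ρ_c/(ρ_m − ρ_c)) = Δ, i.e. h = Δ (ρ_m − ρ_c)/ρ_m.
h = 11.7 km × 0.64/3.37 = 2.22 km.

2.22 km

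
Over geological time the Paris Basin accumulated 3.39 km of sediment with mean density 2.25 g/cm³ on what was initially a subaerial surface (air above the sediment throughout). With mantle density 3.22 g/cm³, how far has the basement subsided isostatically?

Subaerial load: s = t ρ_sed / ρ_m = 3.39 km × 2.25/3.22 = 2.37 km.

2.37 km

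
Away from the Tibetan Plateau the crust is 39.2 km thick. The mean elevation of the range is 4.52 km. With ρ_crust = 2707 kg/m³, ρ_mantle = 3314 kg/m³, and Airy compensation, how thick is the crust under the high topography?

Root depth r = h ρ_c / (ρ_m − ρ_c) = 4.52 km × 2707 / 607 = 20.16 km.
Total thickness = T + h + r = 39.2 km + 4.52 km + 20.16 km = 63.9 km.

63.9 km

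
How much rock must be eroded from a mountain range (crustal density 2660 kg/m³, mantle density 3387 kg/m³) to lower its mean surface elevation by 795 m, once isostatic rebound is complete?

3700 m

Net drop Δ = e − u = e − e ρ_c/ρ_m = e (ρ_m − ρ_c)/ρ_m.
e = Δ ρ_m/(ρ_m − ρ_c) = 795 m × 3387/727 = 3700 m.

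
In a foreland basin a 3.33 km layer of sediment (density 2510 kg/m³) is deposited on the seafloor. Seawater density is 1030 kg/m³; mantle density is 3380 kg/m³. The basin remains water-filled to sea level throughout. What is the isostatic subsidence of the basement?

Submarine loading: the sediment displaces seawater, and the subsidence is in turn flooded, so s (ρ_m − ρ_w) = t (ρ_sed − ρ_w).
s = 3.33 km × (2510 − 1030) / (3380 − 1030) = 2.1 km.

2.1 km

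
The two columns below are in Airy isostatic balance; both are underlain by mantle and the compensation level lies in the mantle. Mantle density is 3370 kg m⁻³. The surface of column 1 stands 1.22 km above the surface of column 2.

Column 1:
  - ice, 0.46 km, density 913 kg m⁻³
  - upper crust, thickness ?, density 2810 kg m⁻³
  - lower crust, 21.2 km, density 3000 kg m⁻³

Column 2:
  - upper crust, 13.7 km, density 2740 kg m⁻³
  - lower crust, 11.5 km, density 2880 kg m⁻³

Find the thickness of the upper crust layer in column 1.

16.8 km

Take the compensation level at the base of the deeper column (depth z_c below the surface of column 1) and equate Σ ρ_i t_i down to z_c; mantle fills any gap and the z_c terms cancel.
Column 1: 0.46×913 + x×2810 + 21.2×3000 + (z_c − 21.66 − x)×3370
Column 2: 1.22×0 + 13.7×2740 + 11.5×2880 + (z_c − 1.22 − 25.2)×3370
The z_c×3370 term appears on both sides and cancels. Collect the known terms of each column as K = Σ(ρt)_known − 3370 × (depth of known layers): K_1 = 64019.98 − 3370×21.66 = −8974.22; K_2 = 70658 − 3370×(1.22 + 25.2) = −18377.4.
Balance: K_1 − x×(3370 − 2810) = K_2, so x = (K_1 − K_2)/(3370 − 2810) = 9403.18/560 = 16.8 km.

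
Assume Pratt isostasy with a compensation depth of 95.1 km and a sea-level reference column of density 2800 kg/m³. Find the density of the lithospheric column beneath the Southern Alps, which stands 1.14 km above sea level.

Pratt balance: ρ_ref D = ρ (D + h).
ρ = ρ_ref D/(D + h) = 2800 × 95.1 km/(95.1 km + 1.14 km) = 2770 kg/m³.

2770 kg/m³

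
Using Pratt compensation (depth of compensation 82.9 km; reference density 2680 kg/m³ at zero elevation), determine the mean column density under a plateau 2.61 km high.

Pratt balance: ρ_ref D = ρ (D + h).
ρ = ρ_ref D/(D + h) = 2680 × 82.9 km/(82.9 km + 2.61 km) = 2600 kg/m³.

2600 kg/m³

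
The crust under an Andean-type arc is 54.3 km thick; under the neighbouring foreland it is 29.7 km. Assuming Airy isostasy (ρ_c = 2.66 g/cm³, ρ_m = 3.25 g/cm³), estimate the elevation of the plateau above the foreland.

Excess crust Δ = 54.3 km − 29.7 km = 24.6 km, split between elevation h and root r with h + r = Δ.
Airy balance ρ_c h = (ρ_m − ρ_c) r gives r = h ρ_c/(ρ_m − ρ_c), so h (1 + ρ_c/(ρ_m − ρ_c)) = Δ, i.e. h = Δ (ρ_m − ρ_c)/ρ_m.
h = 24.6 km × 0.59/3.25 = 4.47 km.

4.47 km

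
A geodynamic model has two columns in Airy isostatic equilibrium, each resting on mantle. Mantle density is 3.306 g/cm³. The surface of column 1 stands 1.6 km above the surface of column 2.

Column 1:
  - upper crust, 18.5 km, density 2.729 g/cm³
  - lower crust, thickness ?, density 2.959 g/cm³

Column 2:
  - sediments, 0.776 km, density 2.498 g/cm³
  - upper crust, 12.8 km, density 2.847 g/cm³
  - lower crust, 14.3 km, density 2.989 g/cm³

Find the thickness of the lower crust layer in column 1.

16.3 km

Take the compensation level at the base of the deeper column (depth z_c below the surface of column 1) and equate Σ ρ_i t_i down to z_c; mantle fills any gap and the z_c terms cancel.
Column 1: 18.5×2.729 + x×2.959 + (z_c − 18.5 − x)×3.306
Column 2: 1.6×0 + 0.776×2.498 + 12.8×2.847 + 14.3×2.989 + (z_c − 1.6 − 27.876)×3.306
The z_c×3.306 term appears on both sides and cancels. Collect the known terms of each column as K = Σ(ρt)_known − 3.306 × (depth of known layers): K_1 = 50.4865 − 3.306×18.5 = −10.6745; K_2 = 81.122748 − 3.306×(1.6 + 27.876) = −16.324908.
Balance: K_1 − x×(3.306 − 2.959) = K_2, so x = (K_1 − K_2)/(3.306 − 2.959) = 5.65041/0.347 = 16.3 km.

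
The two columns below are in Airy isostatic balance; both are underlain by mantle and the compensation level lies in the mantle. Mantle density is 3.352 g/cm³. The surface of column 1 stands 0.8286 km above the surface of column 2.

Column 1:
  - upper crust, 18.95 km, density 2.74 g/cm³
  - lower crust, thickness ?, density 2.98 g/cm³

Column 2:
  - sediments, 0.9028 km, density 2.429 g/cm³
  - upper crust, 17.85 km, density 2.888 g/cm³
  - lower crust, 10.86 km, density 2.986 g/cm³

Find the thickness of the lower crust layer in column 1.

11.5 km

Take the compensation level at the base of the deeper column (depth z_c below the surface of column 1) and equate Σ ρ_i t_i down to z_c; mantle fills any gap and the z_c terms cancel.
Column 1: 18.95×2.74 + x×2.98 + (z_c − 18.95 − x)×3.352
Column 2: 0.8286×0 + 0.9028×2.429 + 17.85×2.888 + 10.86×2.986 + (z_c − 0.8286 − 29.6128)×3.352
The z_c×3.352 term appears on both sides and cancels. Collect the known terms of each column as K = Σ(ρt)_known − 3.352 × (depth of known layers): K_1 = 51.923 − 3.352×18.95 = −11.5974; K_2 = 86.1716612 − 3.352×(0.8286 + 29.6128) = −15.8679116.
Balance: K_1 − x×(3.352 − 2.98) = K_2, so x = (K_1 − K_2)/(3.352 − 2.98) = 4.27051/0.372 = 11.5 km.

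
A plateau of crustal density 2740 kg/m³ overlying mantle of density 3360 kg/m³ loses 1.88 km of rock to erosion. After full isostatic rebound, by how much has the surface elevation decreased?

Rebound u = e ρ_c/ρ_m = 1.88 km × 2740/3360 = 1.533 km.
Net surface drop = e − u = 1.88 km − 1.533 km = e (ρ_m − ρ_c)/ρ_m = 0.347 km.

0.347 km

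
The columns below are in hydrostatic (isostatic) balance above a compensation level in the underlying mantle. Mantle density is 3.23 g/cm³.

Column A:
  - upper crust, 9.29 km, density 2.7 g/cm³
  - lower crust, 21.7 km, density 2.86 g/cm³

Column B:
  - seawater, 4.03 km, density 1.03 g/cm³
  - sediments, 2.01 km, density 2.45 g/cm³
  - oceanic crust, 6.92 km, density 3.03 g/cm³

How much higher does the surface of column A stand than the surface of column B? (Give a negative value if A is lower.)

0.351 km

For any compensation level in the mantle, the mantle terms cancel and isostasy reduces to e = (Σt_A − Σt_B) − (Σ(ρt)_A − Σ(ρt)_B) / ρ_m.
Σt_A = 30.99 km; Σt_B = 12.96 km; Σ(ρt)_A = 87.145; Σ(ρt)_B = 30.043 (in km·g/cm³).
e = (30.99 − 12.96) − (87.145 − 30.043) / 3.23 = 0.351 km.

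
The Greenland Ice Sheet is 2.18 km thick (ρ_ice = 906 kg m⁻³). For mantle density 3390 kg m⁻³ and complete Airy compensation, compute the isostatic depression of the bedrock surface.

Equating mass per unit area of the two columns: the ice load ρ_ice t is balanced by mantle displaced below, ρ_m s.
s = t ρ_ice / ρ_m = 2.18 km × 906/3390 = 0.583 km.

0.583 km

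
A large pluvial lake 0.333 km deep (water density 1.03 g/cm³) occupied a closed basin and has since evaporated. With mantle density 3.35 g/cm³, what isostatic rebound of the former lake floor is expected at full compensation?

u = d ρ_w/ρ_m = 0.333 km × 1.03/3.35 = 0.102 km.

0.102 km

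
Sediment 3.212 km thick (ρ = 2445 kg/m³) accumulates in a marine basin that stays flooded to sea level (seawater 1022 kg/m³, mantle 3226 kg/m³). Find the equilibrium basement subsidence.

2.07 km

Submarine loading: the sediment displaces seawater, and the subsidence is in turn flooded, so s (ρ_m − ρ_w) = t (ρ_sed − ρ_w).
s = 3.212 km × (2445 − 1022) / (3226 − 1022) = 2.07 km.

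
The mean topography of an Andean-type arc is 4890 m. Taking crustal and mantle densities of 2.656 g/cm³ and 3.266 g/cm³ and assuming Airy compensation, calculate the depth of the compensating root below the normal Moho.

21300 m

Equating mass per unit area of the two columns: the weight of the topography is balanced by the buoyancy of the root, ρ_c h = (ρ_m − ρ_c) r.
r = h · ρ_c / (ρ_m − ρ_c) = 4890 m × 2.656 / (3.266 − 2.656) = 21300 m.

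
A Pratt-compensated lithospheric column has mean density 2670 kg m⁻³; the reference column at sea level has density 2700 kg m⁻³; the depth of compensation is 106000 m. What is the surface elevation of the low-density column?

ρ_ref D = ρ (D + h) → h = D (ρ_ref − ρ)/ρ.
h = 106000 m × (2700 − 2670)/2670 = 1190 m.

1190 m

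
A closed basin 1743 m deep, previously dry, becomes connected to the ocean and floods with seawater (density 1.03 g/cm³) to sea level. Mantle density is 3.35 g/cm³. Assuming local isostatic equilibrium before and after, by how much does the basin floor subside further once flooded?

After flooding the water column is d + s deep. Its weight must equal the weight of mantle displaced by the extra subsidence s: (d + s) ρ_w = s ρ_m.
s = d ρ_w / (ρ_m − ρ_w) = 1743 m × 1.03/(3.35 − 1.03) = 774 m.

774 m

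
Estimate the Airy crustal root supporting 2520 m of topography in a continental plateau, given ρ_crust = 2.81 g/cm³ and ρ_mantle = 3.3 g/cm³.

Isostatic balance requires: the weight of the topography is balanced by the buoyancy of the root, ρ_c h = (ρ_m − ρ_c) r.
r = h · ρ_c / (ρ_m − ρ_c) = 2520 m × 2.81 / (3.3 − 2.81) = 14500 m.

14500 m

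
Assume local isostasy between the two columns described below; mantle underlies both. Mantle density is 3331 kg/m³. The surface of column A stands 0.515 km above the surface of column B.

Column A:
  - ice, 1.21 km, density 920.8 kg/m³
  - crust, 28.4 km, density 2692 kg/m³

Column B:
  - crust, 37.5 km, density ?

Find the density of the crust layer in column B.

Take the compensation level at the base of the deeper column (depth z_c below the surface of column A) and equate Σ ρ_i t_i down to z_c; mantle fills any gap and the z_c terms cancel.
Column A: 1.21×920.8 + 28.4×2692 + (z_c − 29.61)×3331
Column B: 0.515×0 + 37.5×ρ + (z_c − 0.515 − 37.5)×3331
The z_c×3331 term appears on both sides and cancels. Collect the known terms of each column as K = Σ(ρt)_known − 3331 × (depth of known layers): K_A = 77566.968 − 3331×29.61 = −21063.942; K_B = 0 − 3331×(0.515 + 37.5) = −126627.965.
Balance: K_A = K_B + 37.5×ρ, so ρ = (K_A − K_B)/37.5 = 105564/37.5 = 2820 kg/m³.

2820 kg/m³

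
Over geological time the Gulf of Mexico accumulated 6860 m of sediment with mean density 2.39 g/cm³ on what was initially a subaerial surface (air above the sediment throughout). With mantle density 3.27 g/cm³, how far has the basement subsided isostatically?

5010 m

Subaerial load: s = t ρ_sed / ρ_m = 6860 m × 2.39/3.27 = 5010 m.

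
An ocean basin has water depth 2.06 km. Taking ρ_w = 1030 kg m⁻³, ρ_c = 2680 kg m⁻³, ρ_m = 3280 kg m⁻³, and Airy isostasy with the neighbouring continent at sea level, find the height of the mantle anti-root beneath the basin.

5.67 km

For local isostatic compensation: replacing crust with seawater at the top is compensated by replacing crust with mantle at the base: d (ρ_c − ρ_w) = a (ρ_m − ρ_c).
a = d (ρ_c − ρ_w)/(ρ_m − ρ_c) = 2.06 km × 1650/600 = 5.67 km.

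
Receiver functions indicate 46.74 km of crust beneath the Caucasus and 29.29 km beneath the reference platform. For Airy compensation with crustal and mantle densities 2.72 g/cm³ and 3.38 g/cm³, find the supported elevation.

Excess crust Δ = 46.74 km − 29.29 km = 17.45 km, split between elevation h and root r with h + r = Δ.
Airy balance ρ_c h = (ρ_m − ρ_c) r gives r = h ρ_c/(ρ_m − ρ_c), so h (1 + ρ_c/(ρ_m − ρ_c)) = Δ, i.e. h = Δ (ρ_m − ρ_c)/ρ_m.
h = 17.45 km × 0.66/3.38 = 3.41 km.

3.41 km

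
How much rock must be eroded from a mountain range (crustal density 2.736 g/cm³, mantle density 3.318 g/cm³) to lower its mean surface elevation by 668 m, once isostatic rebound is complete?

Net drop Δ = e − u = e − e ρ_c/ρ_m = e (ρ_m − ρ_c)/ρ_m.
e = Δ ρ_m/(ρ_m − ρ_c) = 668 m × 3.318/0.582 = 3810 m.

3810 m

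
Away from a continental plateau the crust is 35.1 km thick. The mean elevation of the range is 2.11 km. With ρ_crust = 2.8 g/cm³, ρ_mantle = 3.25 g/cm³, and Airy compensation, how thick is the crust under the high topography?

50.3 km

Root depth r = h ρ_c / (ρ_m − ρ_c) = 2.11 km × 2.8 / 0.45 = 13.13 km.
Total thickness = T + h + r = 35.1 km + 2.11 km + 13.13 km = 50.3 km.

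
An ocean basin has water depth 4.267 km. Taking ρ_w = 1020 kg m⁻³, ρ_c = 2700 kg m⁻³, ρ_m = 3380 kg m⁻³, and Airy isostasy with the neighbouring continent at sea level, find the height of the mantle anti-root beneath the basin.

Equating mass per unit area of the two columns: replacing crust with seawater at the top is compensated by replacing crust with mantle at the base: d (ρ_c − ρ_w) = a (ρ_m − ρ_c).
a = d (ρ_c − ρ_w)/(ρ_m − ρ_c) = 4.267 km × 1680/680 = 10.5 km.

10.5 km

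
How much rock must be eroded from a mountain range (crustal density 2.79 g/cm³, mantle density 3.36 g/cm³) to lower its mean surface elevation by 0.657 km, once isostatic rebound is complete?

3.87 km

Net drop Δ = e − u = e − e ρ_c/ρ_m = e (ρ_m − ρ_c)/ρ_m.
e = Δ ρ_m/(ρ_m − ρ_c) = 0.657 km × 3.36/0.57 = 3.87 km.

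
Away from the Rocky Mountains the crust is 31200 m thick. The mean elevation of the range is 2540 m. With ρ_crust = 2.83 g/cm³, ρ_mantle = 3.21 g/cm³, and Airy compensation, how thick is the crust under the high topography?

52700 m

Root depth r = h ρ_c / (ρ_m − ρ_c) = 2540 m × 2.83 / 0.38 = 18920 m.
Total thickness = T + h + r = 31200 m + 2540 m + 18920 m = 52700 m.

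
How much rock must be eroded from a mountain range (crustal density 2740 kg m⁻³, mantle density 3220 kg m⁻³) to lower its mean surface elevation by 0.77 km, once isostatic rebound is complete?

5.17 km

Net drop Δ = e − u = e − e ρ_c/ρ_m = e (ρ_m − ρ_c)/ρ_m.
e = Δ ρ_m/(ρ_m − ρ_c) = 0.77 km × 3220/480 = 5.17 km.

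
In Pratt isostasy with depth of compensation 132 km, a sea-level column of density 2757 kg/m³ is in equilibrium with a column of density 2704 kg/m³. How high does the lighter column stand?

2.59 km

ρ_ref D = ρ (D + h) → h = D (ρ_ref − ρ)/ρ.
h = 132 km × (2757 − 2704)/2704 = 2.59 km.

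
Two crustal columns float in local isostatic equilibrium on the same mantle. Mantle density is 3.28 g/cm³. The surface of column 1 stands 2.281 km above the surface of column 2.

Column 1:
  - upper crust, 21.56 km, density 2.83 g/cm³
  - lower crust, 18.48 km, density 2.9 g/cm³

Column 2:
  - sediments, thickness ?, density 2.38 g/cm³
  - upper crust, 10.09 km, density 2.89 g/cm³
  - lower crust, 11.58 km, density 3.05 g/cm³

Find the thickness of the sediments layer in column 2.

Take the compensation level at the base of the deeper column (depth z_c below the surface of column 1) and equate Σ ρ_i t_i down to z_c; mantle fills any gap and the z_c terms cancel.
Column 1: 21.56×2.83 + 18.48×2.9 + (z_c − 40.04)×3.28
Column 2: 2.281×0 + x×2.38 + 10.09×2.89 + 11.58×3.05 + (z_c − 2.281 − 21.67 − x)×3.28
The z_c×3.28 term appears on both sides and cancels. Collect the known terms of each column as K = Σ(ρt)_known − 3.28 × (depth of known layers): K_1 = 114.6068 − 3.28×40.04 = −16.7244; K_2 = 64.4791 − 3.28×(2.281 + 21.67) = −14.08018.
Balance: K_1 = K_2 − x×(3.28 − 2.38), so x = (K_2 − K_1)/(3.28 − 2.38) = 2.64422/0.9 = 2.94 km.

2.94 km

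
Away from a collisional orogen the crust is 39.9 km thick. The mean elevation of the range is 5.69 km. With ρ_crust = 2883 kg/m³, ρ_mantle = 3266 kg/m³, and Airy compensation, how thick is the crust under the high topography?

88.4 km

Root depth r = h ρ_c / (ρ_m − ρ_c) = 5.69 km × 2883 / 383 = 42.83 km.
Total thickness = T + h + r = 39.9 km + 5.69 km + 42.83 km = 88.4 km.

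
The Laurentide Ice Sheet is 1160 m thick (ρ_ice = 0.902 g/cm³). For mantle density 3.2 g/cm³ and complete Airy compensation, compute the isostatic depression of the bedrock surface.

Balancing pressure at the compensation depth: the ice load ρ_ice t is balanced by mantle displaced below, ρ_m s.
s = t ρ_ice / ρ_m = 1160 m × 0.902/3.2 = 327 m.

327 m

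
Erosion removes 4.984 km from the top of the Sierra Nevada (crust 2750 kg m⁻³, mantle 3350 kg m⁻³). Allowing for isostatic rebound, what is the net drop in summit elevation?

0.893 km

Rebound u = e ρ_c/ρ_m = 4.984 km × 2750/3350 = 4.091 km.
Net surface drop = e − u = 4.984 km − 4.091 km = e (ρ_m − ρ_c)/ρ_m = 0.893 km.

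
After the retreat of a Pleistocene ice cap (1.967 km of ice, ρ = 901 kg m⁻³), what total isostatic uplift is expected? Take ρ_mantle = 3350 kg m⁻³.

Removing the load lets mantle flow back in; uplift u satisfies ρ_ice t = ρ_m u.
u = t ρ_ice/ρ_m = 1.967 km × 901/3350 = 0.529 km.

0.529 km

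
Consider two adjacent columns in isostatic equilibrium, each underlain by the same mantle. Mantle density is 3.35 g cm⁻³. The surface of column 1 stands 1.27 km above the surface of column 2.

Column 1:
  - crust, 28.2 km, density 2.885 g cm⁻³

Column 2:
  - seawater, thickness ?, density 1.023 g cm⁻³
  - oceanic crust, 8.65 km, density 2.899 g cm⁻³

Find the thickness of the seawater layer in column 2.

Take the compensation level at the base of the deeper column (depth z_c below the surface of column 1) and equate Σ ρ_i t_i down to z_c; mantle fills any gap and the z_c terms cancel.
Column 1: 28.2×2.885 + (z_c − 28.2)×3.35
Column 2: 1.27×0 + x×1.023 + 8.65×2.899 + (z_c − 1.27 − 8.65 − x)×3.35
The z_c×3.35 term appears on both sides and cancels. Collect the known terms of each column as K = Σ(ρt)_known − 3.35 × (depth of known layers): K_1 = 81.357 − 3.35×28.2 = −13.113; K_2 = 25.07635 − 3.35×(1.27 + 8.65) = −8.15565.
Balance: K_1 = K_2 − x×(3.35 − 1.023), so x = (K_2 − K_1)/(3.35 − 1.023) = 4.95735/2.327 = 2.13 km.

2.13 km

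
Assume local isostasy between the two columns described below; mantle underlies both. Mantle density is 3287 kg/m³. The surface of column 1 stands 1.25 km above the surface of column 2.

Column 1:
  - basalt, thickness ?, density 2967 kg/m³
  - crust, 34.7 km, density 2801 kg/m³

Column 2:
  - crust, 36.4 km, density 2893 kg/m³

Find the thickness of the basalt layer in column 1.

Take the compensation level at the base of the deeper column (depth z_c below the surface of column 1) and equate Σ ρ_i t_i down to z_c; mantle fills any gap and the z_c terms cancel.
Column 1: x×2967 + 34.7×2801 + (z_c − 34.7 − x)×3287
Column 2: 1.25×0 + 36.4×2893 + (z_c − 1.25 − 36.4)×3287
The z_c×3287 term appears on both sides and cancels. Collect the known terms of each column as K = Σ(ρt)_known − 3287 × (depth of known layers): K_1 = 97194.7 − 3287×34.7 = −16864.2; K_2 = 105305.2 − 3287×(1.25 + 36.4) = −18450.35.
Balance: K_1 − x×(3287 − 2967) = K_2, so x = (K_1 − K_2)/(3287 − 2967) = 1586.15/320 = 4.96 km.

4.96 km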